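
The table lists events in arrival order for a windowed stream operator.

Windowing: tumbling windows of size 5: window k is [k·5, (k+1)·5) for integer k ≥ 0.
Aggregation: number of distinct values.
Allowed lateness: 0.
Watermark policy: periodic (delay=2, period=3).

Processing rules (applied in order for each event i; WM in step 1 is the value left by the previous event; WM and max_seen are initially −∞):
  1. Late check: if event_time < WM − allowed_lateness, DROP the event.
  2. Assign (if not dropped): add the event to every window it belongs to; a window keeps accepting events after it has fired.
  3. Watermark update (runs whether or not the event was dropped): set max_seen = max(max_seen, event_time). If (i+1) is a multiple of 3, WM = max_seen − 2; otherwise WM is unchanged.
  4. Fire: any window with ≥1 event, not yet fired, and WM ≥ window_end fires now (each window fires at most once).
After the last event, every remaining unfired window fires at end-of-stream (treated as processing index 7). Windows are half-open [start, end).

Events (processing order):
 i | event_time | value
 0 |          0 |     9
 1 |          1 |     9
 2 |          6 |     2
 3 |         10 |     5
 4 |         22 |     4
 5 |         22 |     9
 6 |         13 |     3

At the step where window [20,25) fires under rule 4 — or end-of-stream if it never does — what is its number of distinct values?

2

i=0 t=0 v=9: → [0,5); WM=−∞
i=1 t=1 v=9: → [0,5); WM=−∞
i=2 t=6 v=2: → [5,10); WM=4
i=3 t=10 v=5: → [10,15); WM=4
i=4 t=22 v=4: → [20,25); WM=4
i=5 t=22 v=9: → [20,25); WM=20; [0,5) fires=1 [5,10) fires=1 [10,15) fires=1
i=6 t=13 v=3: DROP (t<20-0); WM=20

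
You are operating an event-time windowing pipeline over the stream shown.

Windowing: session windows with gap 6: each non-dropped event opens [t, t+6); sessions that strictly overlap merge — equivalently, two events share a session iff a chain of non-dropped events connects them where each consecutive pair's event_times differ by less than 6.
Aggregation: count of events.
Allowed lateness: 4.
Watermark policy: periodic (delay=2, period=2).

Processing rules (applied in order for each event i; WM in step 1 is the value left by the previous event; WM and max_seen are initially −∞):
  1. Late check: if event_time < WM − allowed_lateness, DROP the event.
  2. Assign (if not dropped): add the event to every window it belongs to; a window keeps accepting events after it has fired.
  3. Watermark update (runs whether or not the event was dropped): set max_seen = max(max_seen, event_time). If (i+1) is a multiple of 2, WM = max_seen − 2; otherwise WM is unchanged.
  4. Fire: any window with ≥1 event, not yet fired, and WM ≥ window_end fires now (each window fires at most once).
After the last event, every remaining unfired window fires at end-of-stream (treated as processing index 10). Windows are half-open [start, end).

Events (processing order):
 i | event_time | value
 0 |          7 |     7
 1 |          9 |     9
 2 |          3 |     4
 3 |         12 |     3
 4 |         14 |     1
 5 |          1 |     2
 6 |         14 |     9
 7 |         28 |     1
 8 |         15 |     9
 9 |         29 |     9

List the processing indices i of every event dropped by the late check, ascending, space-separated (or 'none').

i=0 t=7 v=7: → [7,13); WM=−∞
i=1 t=9 v=9: → [7,15); WM=7
i=2 t=3 v=4: → [3,15); WM=7
i=3 t=12 v=3: → [3,18); WM=10
i=4 t=14 v=1: → [3,20); WM=10
i=5 t=1 v=2: DROP (t<10-4); WM=12
i=6 t=14 v=9: → [3,20); WM=12
i=7 t=28 v=1: → [28,34); WM=26
i=8 t=15 v=9: DROP (t<26-4); WM=26
i=9 t=29 v=9: → [28,35); WM=27

5 8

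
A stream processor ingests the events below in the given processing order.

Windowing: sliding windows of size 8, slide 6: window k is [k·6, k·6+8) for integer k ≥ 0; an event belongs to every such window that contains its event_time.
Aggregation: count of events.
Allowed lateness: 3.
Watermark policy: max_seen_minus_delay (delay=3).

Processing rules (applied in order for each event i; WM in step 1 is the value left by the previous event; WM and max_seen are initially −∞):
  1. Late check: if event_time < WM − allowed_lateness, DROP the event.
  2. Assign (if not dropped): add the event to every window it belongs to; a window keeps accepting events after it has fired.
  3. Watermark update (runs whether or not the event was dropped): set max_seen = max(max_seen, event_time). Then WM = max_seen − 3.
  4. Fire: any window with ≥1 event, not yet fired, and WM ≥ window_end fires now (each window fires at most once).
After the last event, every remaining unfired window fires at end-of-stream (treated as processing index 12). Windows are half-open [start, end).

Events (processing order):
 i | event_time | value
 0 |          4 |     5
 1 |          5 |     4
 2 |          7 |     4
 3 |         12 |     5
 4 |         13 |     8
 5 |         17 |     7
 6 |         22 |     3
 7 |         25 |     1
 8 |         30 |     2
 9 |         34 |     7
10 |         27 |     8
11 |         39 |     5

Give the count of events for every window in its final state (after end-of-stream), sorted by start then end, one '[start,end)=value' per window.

[0,8)=3 [6,14)=3 [12,20)=3 [18,26)=2 [24,32)=2 [30,38)=2 [36,44)=1

i=0 t=4 v=5: → [0,8); WM=1
i=1 t=5 v=4: → [0,8); WM=2
i=2 t=7 v=4: → [6,14),[0,8); WM=4
i=3 t=12 v=5: → [12,20),[6,14); WM=9; [0,8) fires=3
i=4 t=13 v=8: → [12,20),[6,14); WM=10
i=5 t=17 v=7: → [12,20); WM=14; [6,14) fires=3
i=6 t=22 v=3: → [18,26); WM=19
i=7 t=25 v=1: → [24,32),[18,26); WM=22; [12,20) fires=3
i=8 t=30 v=2: → [30,38),[24,32); WM=27; [18,26) fires=2
i=9 t=34 v=7: → [30,38); WM=31
i=10 t=27 v=8: DROP (t<31-3); WM=31
i=11 t=39 v=5: → [36,44); WM=36; [24,32) fires=2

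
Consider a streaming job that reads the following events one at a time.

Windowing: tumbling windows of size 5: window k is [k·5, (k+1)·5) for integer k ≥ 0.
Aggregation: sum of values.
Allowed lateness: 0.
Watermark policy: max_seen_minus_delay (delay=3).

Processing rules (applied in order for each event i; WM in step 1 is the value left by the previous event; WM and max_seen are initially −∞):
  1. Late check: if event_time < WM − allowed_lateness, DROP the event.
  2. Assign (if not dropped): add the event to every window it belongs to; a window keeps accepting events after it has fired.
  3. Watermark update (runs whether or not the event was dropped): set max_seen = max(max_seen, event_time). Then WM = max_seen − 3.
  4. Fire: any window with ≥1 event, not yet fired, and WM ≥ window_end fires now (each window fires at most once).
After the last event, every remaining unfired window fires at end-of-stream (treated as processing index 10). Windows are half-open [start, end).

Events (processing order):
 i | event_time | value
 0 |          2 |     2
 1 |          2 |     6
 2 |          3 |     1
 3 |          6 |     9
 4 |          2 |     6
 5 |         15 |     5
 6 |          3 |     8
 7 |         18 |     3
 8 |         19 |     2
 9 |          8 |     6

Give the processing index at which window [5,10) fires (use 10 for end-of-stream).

5

i=0 t=2 v=2: → [0,5); WM=-1
i=1 t=2 v=6: → [0,5); WM=-1
i=2 t=3 v=1: → [0,5); WM=0
i=3 t=6 v=9: → [5,10); WM=3
i=4 t=2 v=6: DROP (t<3-0); WM=3
i=5 t=15 v=5: → [15,20); WM=12; [0,5) fires=9 [5,10) fires=9
i=6 t=3 v=8: DROP (t<12-0); WM=12
i=7 t=18 v=3: → [15,20); WM=15
i=8 t=19 v=2: → [15,20); WM=16
i=9 t=8 v=6: DROP (t<16-0); WM=16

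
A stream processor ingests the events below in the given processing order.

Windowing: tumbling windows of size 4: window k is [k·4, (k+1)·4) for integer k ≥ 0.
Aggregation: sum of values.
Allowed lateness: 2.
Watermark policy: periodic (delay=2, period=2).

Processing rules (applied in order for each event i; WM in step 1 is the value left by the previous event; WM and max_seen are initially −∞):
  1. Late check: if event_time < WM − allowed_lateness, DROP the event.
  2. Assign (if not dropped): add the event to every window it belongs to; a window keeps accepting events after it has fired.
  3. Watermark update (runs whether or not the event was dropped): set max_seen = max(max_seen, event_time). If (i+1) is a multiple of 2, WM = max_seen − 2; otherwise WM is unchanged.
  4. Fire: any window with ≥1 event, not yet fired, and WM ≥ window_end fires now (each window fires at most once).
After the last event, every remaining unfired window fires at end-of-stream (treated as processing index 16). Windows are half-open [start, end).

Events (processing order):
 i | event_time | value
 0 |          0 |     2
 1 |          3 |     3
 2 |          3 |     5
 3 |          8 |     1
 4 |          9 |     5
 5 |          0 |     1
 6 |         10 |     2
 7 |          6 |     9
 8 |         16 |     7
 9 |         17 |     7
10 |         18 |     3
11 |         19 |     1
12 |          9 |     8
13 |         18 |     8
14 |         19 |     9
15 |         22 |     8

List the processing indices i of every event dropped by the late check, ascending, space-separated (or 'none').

i=0 t=0 v=2: → [0,4); WM=−∞
i=1 t=3 v=3: → [0,4); WM=1
i=2 t=3 v=5: → [0,4); WM=1
i=3 t=8 v=1: → [8,12); WM=6; [0,4) fires=10
i=4 t=9 v=5: → [8,12); WM=6
i=5 t=0 v=1: DROP (t<6-2); WM=7
i=6 t=10 v=2: → [8,12); WM=7
i=7 t=6 v=9: → [4,8); WM=8; [4,8) fires=9
i=8 t=16 v=7: → [16,20); WM=8
i=9 t=17 v=7: → [16,20); WM=15; [8,12) fires=8
i=10 t=18 v=3: → [16,20); WM=15
i=11 t=19 v=1: → [16,20); WM=17
i=12 t=9 v=8: DROP (t<17-2); WM=17
i=13 t=18 v=8: → [16,20); WM=17
i=14 t=19 v=9: → [16,20); WM=17
i=15 t=22 v=8: → [20,24); WM=20; [16,20) fires=35

5 12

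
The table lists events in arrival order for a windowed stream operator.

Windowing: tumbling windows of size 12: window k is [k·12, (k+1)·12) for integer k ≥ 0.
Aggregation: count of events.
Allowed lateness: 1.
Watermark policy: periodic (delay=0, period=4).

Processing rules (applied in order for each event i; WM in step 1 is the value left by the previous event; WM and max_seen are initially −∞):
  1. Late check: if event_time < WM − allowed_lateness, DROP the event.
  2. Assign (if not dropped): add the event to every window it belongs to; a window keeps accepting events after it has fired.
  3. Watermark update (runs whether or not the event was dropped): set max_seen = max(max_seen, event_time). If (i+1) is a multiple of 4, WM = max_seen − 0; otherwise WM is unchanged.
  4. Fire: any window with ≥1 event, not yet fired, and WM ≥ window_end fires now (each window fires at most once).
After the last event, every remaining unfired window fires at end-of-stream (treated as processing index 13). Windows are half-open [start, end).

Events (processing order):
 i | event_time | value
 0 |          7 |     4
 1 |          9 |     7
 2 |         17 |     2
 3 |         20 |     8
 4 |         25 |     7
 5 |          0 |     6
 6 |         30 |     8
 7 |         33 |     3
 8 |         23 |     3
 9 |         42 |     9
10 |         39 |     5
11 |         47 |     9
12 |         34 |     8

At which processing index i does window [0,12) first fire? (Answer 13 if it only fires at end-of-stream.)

3

i=0 t=7 v=4: → [0,12); WM=−∞
i=1 t=9 v=7: → [0,12); WM=−∞
i=2 t=17 v=2: → [12,24); WM=−∞
i=3 t=20 v=8: → [12,24); WM=20; [0,12) fires=2
i=4 t=25 v=7: → [24,36); WM=20
i=5 t=0 v=6: DROP (t<20-1); WM=20
i=6 t=30 v=8: → [24,36); WM=20
i=7 t=33 v=3: → [24,36); WM=33; [12,24) fires=2
i=8 t=23 v=3: DROP (t<33-1); WM=33
i=9 t=42 v=9: → [36,48); WM=33
i=10 t=39 v=5: → [36,48); WM=33
i=11 t=47 v=9: → [36,48); WM=47; [24,36) fires=3
i=12 t=34 v=8: DROP (t<47-1); WM=47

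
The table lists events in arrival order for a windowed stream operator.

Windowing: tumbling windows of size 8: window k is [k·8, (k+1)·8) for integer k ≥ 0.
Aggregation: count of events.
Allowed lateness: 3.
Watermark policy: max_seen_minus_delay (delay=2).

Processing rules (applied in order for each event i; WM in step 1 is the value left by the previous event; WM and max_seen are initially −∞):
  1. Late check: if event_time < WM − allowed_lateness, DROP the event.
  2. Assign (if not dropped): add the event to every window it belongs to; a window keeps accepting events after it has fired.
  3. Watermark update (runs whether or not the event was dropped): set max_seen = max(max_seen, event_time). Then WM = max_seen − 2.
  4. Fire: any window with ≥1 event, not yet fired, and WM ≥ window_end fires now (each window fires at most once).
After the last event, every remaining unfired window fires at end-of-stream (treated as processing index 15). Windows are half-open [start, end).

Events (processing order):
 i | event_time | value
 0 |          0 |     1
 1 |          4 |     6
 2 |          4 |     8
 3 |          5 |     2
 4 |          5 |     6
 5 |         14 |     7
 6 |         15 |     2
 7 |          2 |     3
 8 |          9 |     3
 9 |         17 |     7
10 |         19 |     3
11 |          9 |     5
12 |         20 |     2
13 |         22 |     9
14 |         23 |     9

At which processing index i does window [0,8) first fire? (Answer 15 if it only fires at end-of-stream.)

i=0 t=0 v=1: → [0,8); WM=-2
i=1 t=4 v=6: → [0,8); WM=2
i=2 t=4 v=8: → [0,8); WM=2
i=3 t=5 v=2: → [0,8); WM=3
i=4 t=5 v=6: → [0,8); WM=3
i=5 t=14 v=7: → [8,16); WM=12; [0,8) fires=5
i=6 t=15 v=2: → [8,16); WM=13
i=7 t=2 v=3: DROP (t<13-3); WM=13
i=8 t=9 v=3: DROP (t<13-3); WM=13
i=9 t=17 v=7: → [16,24); WM=15
i=10 t=19 v=3: → [16,24); WM=17; [8,16) fires=2
i=11 t=9 v=5: DROP (t<17-3); WM=17
i=12 t=20 v=2: → [16,24); WM=18
i=13 t=22 v=9: → [16,24); WM=20
i=14 t=23 v=9: → [16,24); WM=21

5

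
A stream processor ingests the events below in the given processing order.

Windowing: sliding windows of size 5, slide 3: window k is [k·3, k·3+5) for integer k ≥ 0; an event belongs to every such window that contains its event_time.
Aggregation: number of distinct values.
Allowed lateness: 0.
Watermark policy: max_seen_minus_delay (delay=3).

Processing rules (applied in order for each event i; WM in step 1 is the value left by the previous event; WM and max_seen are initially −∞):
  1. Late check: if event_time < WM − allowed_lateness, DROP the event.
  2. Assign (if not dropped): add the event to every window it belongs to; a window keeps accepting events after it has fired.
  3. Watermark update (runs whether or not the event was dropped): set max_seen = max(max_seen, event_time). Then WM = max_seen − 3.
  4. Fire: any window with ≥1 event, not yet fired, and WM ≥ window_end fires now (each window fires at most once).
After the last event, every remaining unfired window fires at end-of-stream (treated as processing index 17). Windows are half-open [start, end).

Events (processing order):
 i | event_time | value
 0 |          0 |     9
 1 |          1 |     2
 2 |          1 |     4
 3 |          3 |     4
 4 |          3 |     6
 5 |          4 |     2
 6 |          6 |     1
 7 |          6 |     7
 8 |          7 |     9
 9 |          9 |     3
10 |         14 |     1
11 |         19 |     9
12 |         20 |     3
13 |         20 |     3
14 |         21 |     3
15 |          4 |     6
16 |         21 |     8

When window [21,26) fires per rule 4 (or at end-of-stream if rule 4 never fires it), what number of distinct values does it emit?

i=0 t=0 v=9: → [0,5); WM=-3
i=1 t=1 v=2: → [0,5); WM=-2
i=2 t=1 v=4: → [0,5); WM=-2
i=3 t=3 v=4: → [3,8),[0,5); WM=0
i=4 t=3 v=6: → [3,8),[0,5); WM=0
i=5 t=4 v=2: → [3,8),[0,5); WM=1
i=6 t=6 v=1: → [6,11),[3,8); WM=3
i=7 t=6 v=7: → [6,11),[3,8); WM=3
i=8 t=7 v=9: → [6,11),[3,8); WM=4
i=9 t=9 v=3: → [9,14),[6,11); WM=6; [0,5) fires=4
i=10 t=14 v=1: → [12,17); WM=11; [3,8) fires=6 [6,11) fires=4
i=11 t=19 v=9: → [18,23),[15,20); WM=16; [9,14) fires=1
i=12 t=20 v=3: → [18,23); WM=17; [12,17) fires=1
i=13 t=20 v=3: → [18,23); WM=17
i=14 t=21 v=3: → [21,26),[18,23); WM=18
i=15 t=4 v=6: DROP (t<18-0); WM=18
i=16 t=21 v=8: → [21,26),[18,23); WM=18

2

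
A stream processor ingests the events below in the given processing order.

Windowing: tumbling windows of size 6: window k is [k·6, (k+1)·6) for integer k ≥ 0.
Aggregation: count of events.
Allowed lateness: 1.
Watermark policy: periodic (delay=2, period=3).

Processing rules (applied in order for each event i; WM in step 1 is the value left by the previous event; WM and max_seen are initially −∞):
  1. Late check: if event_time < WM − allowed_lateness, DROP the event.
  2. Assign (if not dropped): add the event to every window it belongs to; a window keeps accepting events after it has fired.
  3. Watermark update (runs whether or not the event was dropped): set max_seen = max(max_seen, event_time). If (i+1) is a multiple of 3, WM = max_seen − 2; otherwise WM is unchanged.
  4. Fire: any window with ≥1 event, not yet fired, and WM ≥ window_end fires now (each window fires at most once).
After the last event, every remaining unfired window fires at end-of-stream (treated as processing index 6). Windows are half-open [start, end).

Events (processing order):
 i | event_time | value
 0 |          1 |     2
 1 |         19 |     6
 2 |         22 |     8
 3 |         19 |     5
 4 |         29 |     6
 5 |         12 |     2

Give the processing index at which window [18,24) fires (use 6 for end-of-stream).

i=0 t=1 v=2: → [0,6); WM=−∞
i=1 t=19 v=6: → [18,24); WM=−∞
i=2 t=22 v=8: → [18,24); WM=20; [0,6) fires=1
i=3 t=19 v=5: → [18,24); WM=20
i=4 t=29 v=6: → [24,30); WM=20
i=5 t=12 v=2: DROP (t<20-1); WM=27; [18,24) fires=3

5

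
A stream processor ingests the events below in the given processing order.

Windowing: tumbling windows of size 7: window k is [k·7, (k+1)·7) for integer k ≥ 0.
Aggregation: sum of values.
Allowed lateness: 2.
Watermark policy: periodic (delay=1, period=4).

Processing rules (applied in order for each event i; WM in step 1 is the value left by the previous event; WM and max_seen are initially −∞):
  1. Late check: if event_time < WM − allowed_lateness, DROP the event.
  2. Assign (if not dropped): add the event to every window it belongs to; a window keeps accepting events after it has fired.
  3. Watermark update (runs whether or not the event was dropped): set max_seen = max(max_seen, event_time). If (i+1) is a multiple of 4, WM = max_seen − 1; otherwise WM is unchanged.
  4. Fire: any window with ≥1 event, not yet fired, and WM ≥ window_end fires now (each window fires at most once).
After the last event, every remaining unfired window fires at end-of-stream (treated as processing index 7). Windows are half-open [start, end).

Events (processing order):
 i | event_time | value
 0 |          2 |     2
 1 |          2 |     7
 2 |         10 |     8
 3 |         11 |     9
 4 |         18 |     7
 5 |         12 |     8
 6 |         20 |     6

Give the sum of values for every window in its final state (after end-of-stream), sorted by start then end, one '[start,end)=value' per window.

i=0 t=2 v=2: → [0,7); WM=−∞
i=1 t=2 v=7: → [0,7); WM=−∞
i=2 t=10 v=8: → [7,14); WM=−∞
i=3 t=11 v=9: → [7,14); WM=10; [0,7) fires=9
i=4 t=18 v=7: → [14,21); WM=10
i=5 t=12 v=8: → [7,14); WM=10
i=6 t=20 v=6: → [14,21); WM=10

[0,7)=9 [7,14)=25 [14,21)=13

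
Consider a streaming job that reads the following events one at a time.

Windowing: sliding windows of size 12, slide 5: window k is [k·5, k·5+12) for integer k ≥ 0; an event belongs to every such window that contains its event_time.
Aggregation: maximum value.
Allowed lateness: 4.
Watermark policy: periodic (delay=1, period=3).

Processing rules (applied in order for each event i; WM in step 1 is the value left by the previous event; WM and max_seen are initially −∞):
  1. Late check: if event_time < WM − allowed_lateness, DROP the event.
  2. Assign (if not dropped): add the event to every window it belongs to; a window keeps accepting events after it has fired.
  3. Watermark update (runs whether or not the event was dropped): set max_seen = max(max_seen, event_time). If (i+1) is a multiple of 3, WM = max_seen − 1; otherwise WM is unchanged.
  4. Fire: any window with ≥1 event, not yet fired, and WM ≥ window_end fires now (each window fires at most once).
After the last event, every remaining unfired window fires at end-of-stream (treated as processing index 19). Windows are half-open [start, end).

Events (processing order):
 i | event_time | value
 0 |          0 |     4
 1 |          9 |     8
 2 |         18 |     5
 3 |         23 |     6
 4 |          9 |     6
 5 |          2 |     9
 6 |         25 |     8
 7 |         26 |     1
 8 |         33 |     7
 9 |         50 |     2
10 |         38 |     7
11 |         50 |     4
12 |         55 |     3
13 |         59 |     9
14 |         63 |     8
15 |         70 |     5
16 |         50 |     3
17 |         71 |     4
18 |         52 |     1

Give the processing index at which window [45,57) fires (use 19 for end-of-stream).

14

i=0 t=0 v=4: → [0,12); WM=−∞
i=1 t=9 v=8: → [5,17),[0,12); WM=−∞
i=2 t=18 v=5: → [15,27),[10,22); WM=17; [0,12) fires=8 [5,17) fires=8
i=3 t=23 v=6: → [20,32),[15,27); WM=17
i=4 t=9 v=6: DROP (t<17-4); WM=17
i=5 t=2 v=9: DROP (t<17-4); WM=22; [10,22) fires=5
i=6 t=25 v=8: → [25,37),[20,32),[15,27); WM=22
i=7 t=26 v=1: → [25,37),[20,32),[15,27); WM=22
i=8 t=33 v=7: → [30,42),[25,37); WM=32; [15,27) fires=8 [20,32) fires=8
i=9 t=50 v=2: → [50,62),[45,57),[40,52); WM=32
i=10 t=38 v=7: → [35,47),[30,42); WM=32
i=11 t=50 v=4: → [50,62),[45,57),[40,52); WM=49; [25,37) fires=8 [30,42) fires=7 [35,47) fires=7
i=12 t=55 v=3: → [55,67),[50,62),[45,57); WM=49
i=13 t=59 v=9: → [55,67),[50,62); WM=49
i=14 t=63 v=8: → [60,72),[55,67); WM=62; [40,52) fires=4 [45,57) fires=4 [50,62) fires=9
i=15 t=70 v=5: → [70,82),[65,77),[60,72); WM=62
i=16 t=50 v=3: DROP (t<62-4); WM=62
i=17 t=71 v=4: → [70,82),[65,77),[60,72); WM=70; [55,67) fires=9
i=18 t=52 v=1: DROP (t<70-4); WM=70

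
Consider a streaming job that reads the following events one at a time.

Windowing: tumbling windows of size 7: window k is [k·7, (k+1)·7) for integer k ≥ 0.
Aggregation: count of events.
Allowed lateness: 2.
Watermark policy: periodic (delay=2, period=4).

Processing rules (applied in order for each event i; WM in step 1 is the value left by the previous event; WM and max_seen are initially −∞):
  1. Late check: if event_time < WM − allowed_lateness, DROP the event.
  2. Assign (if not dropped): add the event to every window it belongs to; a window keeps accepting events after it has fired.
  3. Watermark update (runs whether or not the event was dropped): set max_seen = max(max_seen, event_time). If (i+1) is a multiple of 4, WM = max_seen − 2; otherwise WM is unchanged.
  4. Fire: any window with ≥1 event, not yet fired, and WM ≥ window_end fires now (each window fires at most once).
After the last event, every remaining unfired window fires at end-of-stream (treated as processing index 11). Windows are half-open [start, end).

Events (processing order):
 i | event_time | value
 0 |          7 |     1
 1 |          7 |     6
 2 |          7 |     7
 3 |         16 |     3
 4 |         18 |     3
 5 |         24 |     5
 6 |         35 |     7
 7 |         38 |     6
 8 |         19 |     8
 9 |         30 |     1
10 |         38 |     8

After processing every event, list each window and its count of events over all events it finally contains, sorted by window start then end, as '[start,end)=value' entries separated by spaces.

[7,14)=3 [14,21)=2 [21,28)=1 [35,42)=3

i=0 t=7 v=1: → [7,14); WM=−∞
i=1 t=7 v=6: → [7,14); WM=−∞
i=2 t=7 v=7: → [7,14); WM=−∞
i=3 t=16 v=3: → [14,21); WM=14; [7,14) fires=3
i=4 t=18 v=3: → [14,21); WM=14
i=5 t=24 v=5: → [21,28); WM=14
i=6 t=35 v=7: → [35,42); WM=14
i=7 t=38 v=6: → [35,42); WM=36; [14,21) fires=2 [21,28) fires=1
i=8 t=19 v=8: DROP (t<36-2); WM=36
i=9 t=30 v=1: DROP (t<36-2); WM=36
i=10 t=38 v=8: → [35,42); WM=36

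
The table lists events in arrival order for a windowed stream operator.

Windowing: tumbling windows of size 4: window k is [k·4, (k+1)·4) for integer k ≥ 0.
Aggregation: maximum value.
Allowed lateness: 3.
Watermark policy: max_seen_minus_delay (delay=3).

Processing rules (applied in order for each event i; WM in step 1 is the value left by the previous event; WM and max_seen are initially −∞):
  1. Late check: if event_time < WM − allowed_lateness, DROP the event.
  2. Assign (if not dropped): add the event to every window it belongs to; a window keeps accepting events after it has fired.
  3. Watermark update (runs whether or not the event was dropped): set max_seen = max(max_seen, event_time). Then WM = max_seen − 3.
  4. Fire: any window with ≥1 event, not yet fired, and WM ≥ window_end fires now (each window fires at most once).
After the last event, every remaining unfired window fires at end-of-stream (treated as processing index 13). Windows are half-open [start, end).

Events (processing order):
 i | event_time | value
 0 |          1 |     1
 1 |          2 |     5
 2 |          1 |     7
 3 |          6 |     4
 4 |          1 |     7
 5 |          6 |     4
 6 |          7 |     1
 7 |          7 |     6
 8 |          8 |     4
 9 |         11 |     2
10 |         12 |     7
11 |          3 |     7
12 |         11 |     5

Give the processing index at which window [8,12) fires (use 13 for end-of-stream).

13

i=0 t=1 v=1: → [0,4); WM=-2
i=1 t=2 v=5: → [0,4); WM=-1
i=2 t=1 v=7: → [0,4); WM=-1
i=3 t=6 v=4: → [4,8); WM=3
i=4 t=1 v=7: → [0,4); WM=3
i=5 t=6 v=4: → [4,8); WM=3
i=6 t=7 v=1: → [4,8); WM=4; [0,4) fires=7
i=7 t=7 v=6: → [4,8); WM=4
i=8 t=8 v=4: → [8,12); WM=5
i=9 t=11 v=2: → [8,12); WM=8; [4,8) fires=6
i=10 t=12 v=7: → [12,16); WM=9
i=11 t=3 v=7: DROP (t<9-3); WM=9
i=12 t=11 v=5: → [8,12); WM=9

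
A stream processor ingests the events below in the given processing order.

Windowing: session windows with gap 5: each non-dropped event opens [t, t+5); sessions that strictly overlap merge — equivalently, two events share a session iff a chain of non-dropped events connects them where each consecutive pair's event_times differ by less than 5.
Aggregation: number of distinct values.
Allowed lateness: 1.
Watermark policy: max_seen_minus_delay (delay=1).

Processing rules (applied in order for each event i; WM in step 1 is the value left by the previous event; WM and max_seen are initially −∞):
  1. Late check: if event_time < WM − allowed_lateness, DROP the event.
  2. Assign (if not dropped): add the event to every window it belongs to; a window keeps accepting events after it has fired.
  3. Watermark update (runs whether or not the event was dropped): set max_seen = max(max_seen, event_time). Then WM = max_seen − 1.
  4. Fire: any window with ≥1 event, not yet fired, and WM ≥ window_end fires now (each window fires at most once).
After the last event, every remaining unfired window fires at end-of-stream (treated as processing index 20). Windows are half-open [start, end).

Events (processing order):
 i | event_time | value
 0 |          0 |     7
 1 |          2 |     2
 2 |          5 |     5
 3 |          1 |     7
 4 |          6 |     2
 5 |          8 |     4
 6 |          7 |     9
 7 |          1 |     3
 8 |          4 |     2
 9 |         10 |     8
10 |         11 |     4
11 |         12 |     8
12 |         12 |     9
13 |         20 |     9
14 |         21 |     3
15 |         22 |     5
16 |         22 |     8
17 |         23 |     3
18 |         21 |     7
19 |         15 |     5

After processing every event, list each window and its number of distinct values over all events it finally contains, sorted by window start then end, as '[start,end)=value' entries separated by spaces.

i=0 t=0 v=7: → [0,5); WM=-1
i=1 t=2 v=2: → [0,7); WM=1
i=2 t=5 v=5: → [0,10); WM=4
i=3 t=1 v=7: DROP (t<4-1); WM=4
i=4 t=6 v=2: → [0,11); WM=5
i=5 t=8 v=4: → [0,13); WM=7
i=6 t=7 v=9: → [0,13); WM=7
i=7 t=1 v=3: DROP (t<7-1); WM=7
i=8 t=4 v=2: DROP (t<7-1); WM=7
i=9 t=10 v=8: → [0,15); WM=9
i=10 t=11 v=4: → [0,16); WM=10
i=11 t=12 v=8: → [0,17); WM=11
i=12 t=12 v=9: → [0,17); WM=11
i=13 t=20 v=9: → [20,25); WM=19
i=14 t=21 v=3: → [20,26); WM=20
i=15 t=22 v=5: → [20,27); WM=21
i=16 t=22 v=8: → [20,27); WM=21
i=17 t=23 v=3: → [20,28); WM=22
i=18 t=21 v=7: → [20,28); WM=22
i=19 t=15 v=5: DROP (t<22-1); WM=22

[0,17)=6 [20,28)=5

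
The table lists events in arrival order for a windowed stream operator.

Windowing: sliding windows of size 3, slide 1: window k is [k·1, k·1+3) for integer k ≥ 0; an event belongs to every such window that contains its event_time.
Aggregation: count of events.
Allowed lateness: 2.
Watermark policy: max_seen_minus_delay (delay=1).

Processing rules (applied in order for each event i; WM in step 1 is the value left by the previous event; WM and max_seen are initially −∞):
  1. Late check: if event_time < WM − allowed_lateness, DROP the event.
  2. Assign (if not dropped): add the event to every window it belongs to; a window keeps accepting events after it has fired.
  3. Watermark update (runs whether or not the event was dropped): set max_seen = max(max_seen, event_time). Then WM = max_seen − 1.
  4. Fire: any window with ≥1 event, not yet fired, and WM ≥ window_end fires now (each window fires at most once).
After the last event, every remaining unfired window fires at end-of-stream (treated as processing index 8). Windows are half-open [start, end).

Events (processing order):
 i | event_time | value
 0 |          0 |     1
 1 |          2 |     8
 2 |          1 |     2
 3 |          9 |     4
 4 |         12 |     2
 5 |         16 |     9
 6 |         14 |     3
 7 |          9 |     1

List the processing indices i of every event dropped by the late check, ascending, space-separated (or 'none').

i=0 t=0 v=1: → [0,3); WM=-1
i=1 t=2 v=8: → [2,5),[1,4),[0,3); WM=1
i=2 t=1 v=2: → [1,4),[0,3); WM=1
i=3 t=9 v=4: → [9,12),[8,11),[7,10); WM=8; [0,3) fires=3 [1,4) fires=2 [2,5) fires=1
i=4 t=12 v=2: → [12,15),[11,14),[10,13); WM=11; [7,10) fires=1 [8,11) fires=1
i=5 t=16 v=9: → [16,19),[15,18),[14,17); WM=15; [9,12) fires=1 [10,13) fires=1 [11,14) fires=1 [12,15) fires=1
i=6 t=14 v=3: → [14,17),[13,16),[12,15); WM=15
i=7 t=9 v=1: DROP (t<15-2); WM=15

7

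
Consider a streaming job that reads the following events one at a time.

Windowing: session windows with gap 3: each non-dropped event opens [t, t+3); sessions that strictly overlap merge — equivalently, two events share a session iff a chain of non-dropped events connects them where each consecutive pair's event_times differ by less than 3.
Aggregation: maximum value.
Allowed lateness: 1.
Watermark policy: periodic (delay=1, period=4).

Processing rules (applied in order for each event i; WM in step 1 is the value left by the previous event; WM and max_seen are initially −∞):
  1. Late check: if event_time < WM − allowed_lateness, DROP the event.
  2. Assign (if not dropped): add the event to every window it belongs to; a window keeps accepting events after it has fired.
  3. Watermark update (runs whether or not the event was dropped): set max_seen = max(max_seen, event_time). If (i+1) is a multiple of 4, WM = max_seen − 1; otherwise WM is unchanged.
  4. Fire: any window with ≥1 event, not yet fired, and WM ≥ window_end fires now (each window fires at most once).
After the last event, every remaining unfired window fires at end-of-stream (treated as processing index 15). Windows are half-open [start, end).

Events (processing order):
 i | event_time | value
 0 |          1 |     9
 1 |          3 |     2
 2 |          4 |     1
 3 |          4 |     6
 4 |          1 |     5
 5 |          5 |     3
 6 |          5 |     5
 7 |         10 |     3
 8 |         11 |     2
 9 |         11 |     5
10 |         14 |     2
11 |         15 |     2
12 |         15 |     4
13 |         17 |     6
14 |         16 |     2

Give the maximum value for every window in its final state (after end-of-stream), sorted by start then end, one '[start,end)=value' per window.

i=0 t=1 v=9: → [1,4); WM=−∞
i=1 t=3 v=2: → [1,6); WM=−∞
i=2 t=4 v=1: → [1,7); WM=−∞
i=3 t=4 v=6: → [1,7); WM=3
i=4 t=1 v=5: DROP (t<3-1); WM=3
i=5 t=5 v=3: → [1,8); WM=3
i=6 t=5 v=5: → [1,8); WM=3
i=7 t=10 v=3: → [10,13); WM=9
i=8 t=11 v=2: → [10,14); WM=9
i=9 t=11 v=5: → [10,14); WM=9
i=10 t=14 v=2: → [14,17); WM=9
i=11 t=15 v=2: → [14,18); WM=14
i=12 t=15 v=4: → [14,18); WM=14
i=13 t=17 v=6: → [14,20); WM=14
i=14 t=16 v=2: → [14,20); WM=14

[1,8)=9 [10,14)=5 [14,20)=6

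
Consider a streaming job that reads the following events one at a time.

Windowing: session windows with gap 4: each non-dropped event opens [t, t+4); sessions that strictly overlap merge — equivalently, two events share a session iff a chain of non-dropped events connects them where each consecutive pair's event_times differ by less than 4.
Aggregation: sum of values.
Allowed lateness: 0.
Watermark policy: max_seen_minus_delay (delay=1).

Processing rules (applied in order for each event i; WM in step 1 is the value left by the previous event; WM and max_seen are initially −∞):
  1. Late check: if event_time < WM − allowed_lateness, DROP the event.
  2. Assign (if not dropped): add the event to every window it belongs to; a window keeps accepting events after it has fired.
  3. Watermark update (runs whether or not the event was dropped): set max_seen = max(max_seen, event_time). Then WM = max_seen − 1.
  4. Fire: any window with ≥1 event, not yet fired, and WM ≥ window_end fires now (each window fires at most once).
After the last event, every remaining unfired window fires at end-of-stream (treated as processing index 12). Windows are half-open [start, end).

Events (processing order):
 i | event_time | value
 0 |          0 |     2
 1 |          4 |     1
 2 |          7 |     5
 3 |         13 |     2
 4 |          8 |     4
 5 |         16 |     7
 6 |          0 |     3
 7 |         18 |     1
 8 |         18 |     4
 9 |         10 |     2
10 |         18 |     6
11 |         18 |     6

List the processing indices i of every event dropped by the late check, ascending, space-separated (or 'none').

4 6 9

i=0 t=0 v=2: → [0,4); WM=-1
i=1 t=4 v=1: → [4,8); WM=3
i=2 t=7 v=5: → [4,11); WM=6
i=3 t=13 v=2: → [13,17); WM=12
i=4 t=8 v=4: DROP (t<12-0); WM=12
i=5 t=16 v=7: → [13,20); WM=15
i=6 t=0 v=3: DROP (t<15-0); WM=15
i=7 t=18 v=1: → [13,22); WM=17
i=8 t=18 v=4: → [13,22); WM=17
i=9 t=10 v=2: DROP (t<17-0); WM=17
i=10 t=18 v=6: → [13,22); WM=17
i=11 t=18 v=6: → [13,22); WM=17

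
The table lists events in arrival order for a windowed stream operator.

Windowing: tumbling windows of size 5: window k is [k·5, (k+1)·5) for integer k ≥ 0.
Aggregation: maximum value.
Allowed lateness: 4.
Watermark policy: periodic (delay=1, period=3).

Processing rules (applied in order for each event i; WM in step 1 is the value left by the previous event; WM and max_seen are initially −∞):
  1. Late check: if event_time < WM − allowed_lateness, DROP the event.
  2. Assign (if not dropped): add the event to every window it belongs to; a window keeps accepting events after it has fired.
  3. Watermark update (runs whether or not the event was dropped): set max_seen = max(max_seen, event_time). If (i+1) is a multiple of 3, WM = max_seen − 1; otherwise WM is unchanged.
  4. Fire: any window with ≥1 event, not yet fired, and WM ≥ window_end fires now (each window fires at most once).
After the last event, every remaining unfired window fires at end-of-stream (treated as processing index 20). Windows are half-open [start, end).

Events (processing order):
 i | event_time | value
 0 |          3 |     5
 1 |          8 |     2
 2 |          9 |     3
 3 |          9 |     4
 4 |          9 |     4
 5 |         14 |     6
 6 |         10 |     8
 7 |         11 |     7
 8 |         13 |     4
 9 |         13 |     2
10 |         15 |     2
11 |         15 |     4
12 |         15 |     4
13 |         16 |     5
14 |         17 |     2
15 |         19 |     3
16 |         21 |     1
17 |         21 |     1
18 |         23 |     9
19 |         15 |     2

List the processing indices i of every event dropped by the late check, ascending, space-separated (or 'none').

i=0 t=3 v=5: → [0,5); WM=−∞
i=1 t=8 v=2: → [5,10); WM=−∞
i=2 t=9 v=3: → [5,10); WM=8; [0,5) fires=5
i=3 t=9 v=4: → [5,10); WM=8
i=4 t=9 v=4: → [5,10); WM=8
i=5 t=14 v=6: → [10,15); WM=13; [5,10) fires=4
i=6 t=10 v=8: → [10,15); WM=13
i=7 t=11 v=7: → [10,15); WM=13
i=8 t=13 v=4: → [10,15); WM=13
i=9 t=13 v=2: → [10,15); WM=13
i=10 t=15 v=2: → [15,20); WM=13
i=11 t=15 v=4: → [15,20); WM=14
i=12 t=15 v=4: → [15,20); WM=14
i=13 t=16 v=5: → [15,20); WM=14
i=14 t=17 v=2: → [15,20); WM=16; [10,15) fires=8
i=15 t=19 v=3: → [15,20); WM=16
i=16 t=21 v=1: → [20,25); WM=16
i=17 t=21 v=1: → [20,25); WM=20; [15,20) fires=5
i=18 t=23 v=9: → [20,25); WM=20
i=19 t=15 v=2: DROP (t<20-4); WM=20

19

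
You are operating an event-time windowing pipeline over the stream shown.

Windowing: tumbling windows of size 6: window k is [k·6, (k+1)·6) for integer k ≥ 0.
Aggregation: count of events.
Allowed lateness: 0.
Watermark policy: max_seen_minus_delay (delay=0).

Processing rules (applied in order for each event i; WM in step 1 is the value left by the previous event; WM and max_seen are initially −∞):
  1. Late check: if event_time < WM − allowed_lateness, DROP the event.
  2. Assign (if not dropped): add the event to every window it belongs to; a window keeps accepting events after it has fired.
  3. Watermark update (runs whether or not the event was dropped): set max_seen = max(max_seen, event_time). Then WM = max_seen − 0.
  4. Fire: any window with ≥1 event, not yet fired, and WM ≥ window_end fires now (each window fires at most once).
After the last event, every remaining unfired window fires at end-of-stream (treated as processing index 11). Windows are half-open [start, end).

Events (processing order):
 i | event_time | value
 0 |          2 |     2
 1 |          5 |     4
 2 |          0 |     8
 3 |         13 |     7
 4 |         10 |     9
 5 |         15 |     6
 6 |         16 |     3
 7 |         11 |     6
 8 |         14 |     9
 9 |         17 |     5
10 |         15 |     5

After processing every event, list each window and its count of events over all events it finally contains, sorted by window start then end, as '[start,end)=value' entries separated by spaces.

i=0 t=2 v=2: → [0,6); WM=2
i=1 t=5 v=4: → [0,6); WM=5
i=2 t=0 v=8: DROP (t<5-0); WM=5
i=3 t=13 v=7: → [12,18); WM=13; [0,6) fires=2
i=4 t=10 v=9: DROP (t<13-0); WM=13
i=5 t=15 v=6: → [12,18); WM=15
i=6 t=16 v=3: → [12,18); WM=16
i=7 t=11 v=6: DROP (t<16-0); WM=16
i=8 t=14 v=9: DROP (t<16-0); WM=16
i=9 t=17 v=5: → [12,18); WM=17
i=10 t=15 v=5: DROP (t<17-0); WM=17

[0,6)=2 [12,18)=4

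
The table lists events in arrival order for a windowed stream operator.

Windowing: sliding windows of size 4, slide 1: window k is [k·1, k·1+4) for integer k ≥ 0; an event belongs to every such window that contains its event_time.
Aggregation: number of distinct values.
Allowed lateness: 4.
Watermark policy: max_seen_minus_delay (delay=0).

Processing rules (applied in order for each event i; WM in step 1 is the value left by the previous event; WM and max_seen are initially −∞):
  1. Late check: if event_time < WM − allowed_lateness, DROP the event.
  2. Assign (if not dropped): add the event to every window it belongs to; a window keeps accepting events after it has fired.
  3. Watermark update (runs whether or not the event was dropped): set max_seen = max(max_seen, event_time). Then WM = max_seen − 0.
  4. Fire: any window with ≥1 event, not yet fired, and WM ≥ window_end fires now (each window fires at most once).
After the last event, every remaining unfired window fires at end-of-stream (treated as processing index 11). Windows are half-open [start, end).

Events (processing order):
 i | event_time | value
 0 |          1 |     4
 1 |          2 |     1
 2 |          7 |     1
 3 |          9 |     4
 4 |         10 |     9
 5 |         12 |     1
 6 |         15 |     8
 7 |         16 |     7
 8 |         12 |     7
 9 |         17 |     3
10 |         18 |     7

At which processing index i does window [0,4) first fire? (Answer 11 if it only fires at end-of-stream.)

2

i=0 t=1 v=4: → [1,5),[0,4); WM=1
i=1 t=2 v=1: → [2,6),[1,5),[0,4); WM=2
i=2 t=7 v=1: → [7,11),[6,10),[5,9),[4,8); WM=7; [0,4) fires=2 [1,5) fires=2 [2,6) fires=1
i=3 t=9 v=4: → [9,13),[8,12),[7,11),[6,10); WM=9; [4,8) fires=1 [5,9) fires=1
i=4 t=10 v=9: → [10,14),[9,13),[8,12),[7,11); WM=10; [6,10) fires=2
i=5 t=12 v=1: → [12,16),[11,15),[10,14),[9,13); WM=12; [7,11) fires=3 [8,12) fires=2
i=6 t=15 v=8: → [15,19),[14,18),[13,17),[12,16); WM=15; [9,13) fires=3 [10,14) fires=2 [11,15) fires=1
i=7 t=16 v=7: → [16,20),[15,19),[14,18),[13,17); WM=16; [12,16) fires=2
i=8 t=12 v=7: → [12,16),[11,15),[10,14),[9,13); WM=16
i=9 t=17 v=3: → [17,21),[16,20),[15,19),[14,18); WM=17; [13,17) fires=2
i=10 t=18 v=7: → [18,22),[17,21),[16,20),[15,19); WM=18; [14,18) fires=3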